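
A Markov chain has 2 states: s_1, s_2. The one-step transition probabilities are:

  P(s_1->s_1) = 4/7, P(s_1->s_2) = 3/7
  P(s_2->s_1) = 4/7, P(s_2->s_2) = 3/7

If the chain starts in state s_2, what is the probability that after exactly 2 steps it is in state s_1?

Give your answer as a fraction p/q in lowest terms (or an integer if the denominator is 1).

Computing P^2 by repeated multiplication:
P^1 =
  s_1: [4/7, 3/7]
  s_2: [4/7, 3/7]
P^2 =
  s_1: [4/7, 3/7]
  s_2: [4/7, 3/7]

(P^2)[s_2 -> s_1] = 4/7

Answer: 4/7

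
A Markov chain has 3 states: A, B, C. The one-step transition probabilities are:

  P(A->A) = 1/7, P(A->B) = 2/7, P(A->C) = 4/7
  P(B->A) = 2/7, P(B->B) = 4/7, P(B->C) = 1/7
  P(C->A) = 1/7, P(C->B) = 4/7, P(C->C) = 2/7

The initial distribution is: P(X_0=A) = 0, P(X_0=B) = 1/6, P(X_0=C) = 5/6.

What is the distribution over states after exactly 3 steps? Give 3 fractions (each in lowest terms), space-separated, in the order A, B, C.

Answer: 32/147 174/343 283/1029

Derivation:
Propagating the distribution step by step (d_{t+1} = d_t * P):
d_0 = (A=0, B=1/6, C=5/6)
  d_1[A] = 0*1/7 + 1/6*2/7 + 5/6*1/7 = 1/6
  d_1[B] = 0*2/7 + 1/6*4/7 + 5/6*4/7 = 4/7
  d_1[C] = 0*4/7 + 1/6*1/7 + 5/6*2/7 = 11/42
d_1 = (A=1/6, B=4/7, C=11/42)
  d_2[A] = 1/6*1/7 + 4/7*2/7 + 11/42*1/7 = 11/49
  d_2[B] = 1/6*2/7 + 4/7*4/7 + 11/42*4/7 = 11/21
  d_2[C] = 1/6*4/7 + 4/7*1/7 + 11/42*2/7 = 37/147
d_2 = (A=11/49, B=11/21, C=37/147)
  d_3[A] = 11/49*1/7 + 11/21*2/7 + 37/147*1/7 = 32/147
  d_3[B] = 11/49*2/7 + 11/21*4/7 + 37/147*4/7 = 174/343
  d_3[C] = 11/49*4/7 + 11/21*1/7 + 37/147*2/7 = 283/1029
d_3 = (A=32/147, B=174/343, C=283/1029)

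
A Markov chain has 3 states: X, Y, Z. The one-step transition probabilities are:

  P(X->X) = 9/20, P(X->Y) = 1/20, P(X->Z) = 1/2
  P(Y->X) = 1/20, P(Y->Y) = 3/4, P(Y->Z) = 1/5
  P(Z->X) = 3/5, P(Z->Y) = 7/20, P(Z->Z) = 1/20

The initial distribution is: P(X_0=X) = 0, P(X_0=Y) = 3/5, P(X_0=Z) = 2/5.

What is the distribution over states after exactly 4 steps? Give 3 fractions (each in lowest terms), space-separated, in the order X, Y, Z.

Answer: 2337/8000 913/2000 2011/8000

Derivation:
Propagating the distribution step by step (d_{t+1} = d_t * P):
d_0 = (X=0, Y=3/5, Z=2/5)
  d_1[X] = 0*9/20 + 3/5*1/20 + 2/5*3/5 = 27/100
  d_1[Y] = 0*1/20 + 3/5*3/4 + 2/5*7/20 = 59/100
  d_1[Z] = 0*1/2 + 3/5*1/5 + 2/5*1/20 = 7/50
d_1 = (X=27/100, Y=59/100, Z=7/50)
  d_2[X] = 27/100*9/20 + 59/100*1/20 + 7/50*3/5 = 47/200
  d_2[Y] = 27/100*1/20 + 59/100*3/4 + 7/50*7/20 = 101/200
  d_2[Z] = 27/100*1/2 + 59/100*1/5 + 7/50*1/20 = 13/50
d_2 = (X=47/200, Y=101/200, Z=13/50)
  d_3[X] = 47/200*9/20 + 101/200*1/20 + 13/50*3/5 = 287/1000
  d_3[Y] = 47/200*1/20 + 101/200*3/4 + 13/50*7/20 = 963/2000
  d_3[Z] = 47/200*1/2 + 101/200*1/5 + 13/50*1/20 = 463/2000
d_3 = (X=287/1000, Y=963/2000, Z=463/2000)
  d_4[X] = 287/1000*9/20 + 963/2000*1/20 + 463/2000*3/5 = 2337/8000
  d_4[Y] = 287/1000*1/20 + 963/2000*3/4 + 463/2000*7/20 = 913/2000
  d_4[Z] = 287/1000*1/2 + 963/2000*1/5 + 463/2000*1/20 = 2011/8000
d_4 = (X=2337/8000, Y=913/2000, Z=2011/8000)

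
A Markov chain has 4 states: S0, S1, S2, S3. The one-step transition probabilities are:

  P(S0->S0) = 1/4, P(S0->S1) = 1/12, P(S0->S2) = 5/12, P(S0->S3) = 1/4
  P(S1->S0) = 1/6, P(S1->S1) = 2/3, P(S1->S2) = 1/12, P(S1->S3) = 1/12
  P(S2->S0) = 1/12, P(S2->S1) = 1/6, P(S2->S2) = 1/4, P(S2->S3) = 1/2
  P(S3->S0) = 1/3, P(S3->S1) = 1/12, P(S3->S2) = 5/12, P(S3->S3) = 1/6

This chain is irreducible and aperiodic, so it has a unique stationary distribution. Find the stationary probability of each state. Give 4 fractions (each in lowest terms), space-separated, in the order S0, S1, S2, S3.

The stationary distribution satisfies pi = pi * P, i.e.:
  pi_S0 = 1/4*pi_S0 + 1/6*pi_S1 + 1/12*pi_S2 + 1/3*pi_S3
  pi_S1 = 1/12*pi_S0 + 2/3*pi_S1 + 1/6*pi_S2 + 1/12*pi_S3
  pi_S2 = 5/12*pi_S0 + 1/12*pi_S1 + 1/4*pi_S2 + 5/12*pi_S3
  pi_S3 = 1/4*pi_S0 + 1/12*pi_S1 + 1/2*pi_S2 + 1/6*pi_S3
with normalization: pi_S0 + pi_S1 + pi_S2 + pi_S3 = 1.

Using the first 3 balance equations plus normalization, the linear system A*pi = b is:
  [-3/4, 1/6, 1/12, 1/3] . pi = 0
  [1/12, -1/3, 1/6, 1/12] . pi = 0
  [5/12, 1/12, -3/4, 5/12] . pi = 0
  [1, 1, 1, 1] . pi = 1

Solving yields:
  pi_S0 = 15/74
  pi_S1 = 19/74
  pi_S2 = 21/74
  pi_S3 = 19/74

Verification (pi * P):
  15/74*1/4 + 19/74*1/6 + 21/74*1/12 + 19/74*1/3 = 15/74 = pi_S0  (ok)
  15/74*1/12 + 19/74*2/3 + 21/74*1/6 + 19/74*1/12 = 19/74 = pi_S1  (ok)
  15/74*5/12 + 19/74*1/12 + 21/74*1/4 + 19/74*5/12 = 21/74 = pi_S2  (ok)
  15/74*1/4 + 19/74*1/12 + 21/74*1/2 + 19/74*1/6 = 19/74 = pi_S3  (ok)

Answer: 15/74 19/74 21/74 19/74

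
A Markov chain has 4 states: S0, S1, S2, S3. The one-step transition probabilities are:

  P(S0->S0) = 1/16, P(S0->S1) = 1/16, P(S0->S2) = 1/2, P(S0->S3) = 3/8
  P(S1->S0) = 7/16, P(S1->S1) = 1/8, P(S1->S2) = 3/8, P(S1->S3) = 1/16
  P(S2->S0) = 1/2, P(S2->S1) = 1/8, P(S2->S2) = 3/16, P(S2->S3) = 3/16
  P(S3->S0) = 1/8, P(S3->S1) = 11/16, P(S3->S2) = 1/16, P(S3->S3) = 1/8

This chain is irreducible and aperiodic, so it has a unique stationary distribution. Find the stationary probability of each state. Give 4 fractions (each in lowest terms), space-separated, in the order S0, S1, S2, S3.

Answer: 399/1396 1537/6980 409/1396 1403/6980

Derivation:
The stationary distribution satisfies pi = pi * P, i.e.:
  pi_S0 = 1/16*pi_S0 + 7/16*pi_S1 + 1/2*pi_S2 + 1/8*pi_S3
  pi_S1 = 1/16*pi_S0 + 1/8*pi_S1 + 1/8*pi_S2 + 11/16*pi_S3
  pi_S2 = 1/2*pi_S0 + 3/8*pi_S1 + 3/16*pi_S2 + 1/16*pi_S3
  pi_S3 = 3/8*pi_S0 + 1/16*pi_S1 + 3/16*pi_S2 + 1/8*pi_S3
with normalization: pi_S0 + pi_S1 + pi_S2 + pi_S3 = 1.

Using the first 3 balance equations plus normalization, the linear system A*pi = b is:
  [-15/16, 7/16, 1/2, 1/8] . pi = 0
  [1/16, -7/8, 1/8, 11/16] . pi = 0
  [1/2, 3/8, -13/16, 1/16] . pi = 0
  [1, 1, 1, 1] . pi = 1

Solving yields:
  pi_S0 = 399/1396
  pi_S1 = 1537/6980
  pi_S2 = 409/1396
  pi_S3 = 1403/6980

Verification (pi * P):
  399/1396*1/16 + 1537/6980*7/16 + 409/1396*1/2 + 1403/6980*1/8 = 399/1396 = pi_S0  (ok)
  399/1396*1/16 + 1537/6980*1/8 + 409/1396*1/8 + 1403/6980*11/16 = 1537/6980 = pi_S1  (ok)
  399/1396*1/2 + 1537/6980*3/8 + 409/1396*3/16 + 1403/6980*1/16 = 409/1396 = pi_S2  (ok)
  399/1396*3/8 + 1537/6980*1/16 + 409/1396*3/16 + 1403/6980*1/8 = 1403/6980 = pi_S3  (ok)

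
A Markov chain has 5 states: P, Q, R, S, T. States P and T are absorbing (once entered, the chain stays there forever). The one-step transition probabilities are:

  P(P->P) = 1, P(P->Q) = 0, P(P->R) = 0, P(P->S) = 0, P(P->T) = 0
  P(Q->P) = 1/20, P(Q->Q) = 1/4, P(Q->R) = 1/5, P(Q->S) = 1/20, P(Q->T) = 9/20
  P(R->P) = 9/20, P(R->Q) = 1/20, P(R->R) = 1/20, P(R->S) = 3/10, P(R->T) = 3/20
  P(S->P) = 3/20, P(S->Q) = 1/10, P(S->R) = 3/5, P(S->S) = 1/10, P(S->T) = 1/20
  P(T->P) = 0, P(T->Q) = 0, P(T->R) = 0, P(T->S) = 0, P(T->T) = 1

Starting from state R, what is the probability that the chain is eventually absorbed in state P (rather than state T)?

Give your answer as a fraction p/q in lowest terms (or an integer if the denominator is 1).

Answer: 543/776

Derivation:
Let a_i = P(absorbed in P | start in state i).
Boundary conditions: a_P = 1, a_T = 0.
For each transient state i, a_i = sum_j P(i->j) * a_j:
  a_Q = 1/20*a_P + 1/4*a_Q + 1/5*a_R + 1/20*a_S + 9/20*a_T
  a_R = 9/20*a_P + 1/20*a_Q + 1/20*a_R + 3/10*a_S + 3/20*a_T
  a_S = 3/20*a_P + 1/10*a_Q + 3/5*a_R + 1/10*a_S + 1/20*a_T

Substituting a_P = 1 and a_T = 0, rearrange to (I - Q) a = r where r[i] = P(i -> P):
  [3/4, -1/5, -1/20] . (a_Q, a_R, a_S) = 1/20
  [-1/20, 19/20, -3/10] . (a_Q, a_R, a_S) = 9/20
  [-1/10, -3/5, 9/10] . (a_Q, a_R, a_S) = 3/20

Solving yields:
  a_Q = 231/776
  a_R = 543/776
  a_S = 517/776

Starting state is R, so the absorption probability is a_R = 543/776.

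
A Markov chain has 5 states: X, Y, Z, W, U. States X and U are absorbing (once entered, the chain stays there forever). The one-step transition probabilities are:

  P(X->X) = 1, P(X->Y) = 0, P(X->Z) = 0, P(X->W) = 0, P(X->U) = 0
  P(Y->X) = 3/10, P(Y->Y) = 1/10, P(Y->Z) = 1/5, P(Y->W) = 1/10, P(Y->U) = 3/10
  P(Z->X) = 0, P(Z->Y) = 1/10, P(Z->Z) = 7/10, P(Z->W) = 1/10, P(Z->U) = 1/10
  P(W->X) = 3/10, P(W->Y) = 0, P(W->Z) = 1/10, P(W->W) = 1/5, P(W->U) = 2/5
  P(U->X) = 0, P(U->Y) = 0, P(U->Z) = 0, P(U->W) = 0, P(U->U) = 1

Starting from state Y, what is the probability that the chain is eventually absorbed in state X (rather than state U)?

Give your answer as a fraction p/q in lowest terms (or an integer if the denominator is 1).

Answer: 42/95

Derivation:
Let a_i = P(absorbed in X | start in state i).
Boundary conditions: a_X = 1, a_U = 0.
For each transient state i, a_i = sum_j P(i->j) * a_j:
  a_Y = 3/10*a_X + 1/10*a_Y + 1/5*a_Z + 1/10*a_W + 3/10*a_U
  a_Z = 0*a_X + 1/10*a_Y + 7/10*a_Z + 1/10*a_W + 1/10*a_U
  a_W = 3/10*a_X + 0*a_Y + 1/10*a_Z + 1/5*a_W + 2/5*a_U

Substituting a_X = 1 and a_U = 0, rearrange to (I - Q) a = r where r[i] = P(i -> X):
  [9/10, -1/5, -1/10] . (a_Y, a_Z, a_W) = 3/10
  [-1/10, 3/10, -1/10] . (a_Y, a_Z, a_W) = 0
  [0, -1/10, 4/5] . (a_Y, a_Z, a_W) = 3/10

Solving yields:
  a_Y = 42/95
  a_Z = 27/95
  a_W = 39/95

Starting state is Y, so the absorption probability is a_Y = 42/95.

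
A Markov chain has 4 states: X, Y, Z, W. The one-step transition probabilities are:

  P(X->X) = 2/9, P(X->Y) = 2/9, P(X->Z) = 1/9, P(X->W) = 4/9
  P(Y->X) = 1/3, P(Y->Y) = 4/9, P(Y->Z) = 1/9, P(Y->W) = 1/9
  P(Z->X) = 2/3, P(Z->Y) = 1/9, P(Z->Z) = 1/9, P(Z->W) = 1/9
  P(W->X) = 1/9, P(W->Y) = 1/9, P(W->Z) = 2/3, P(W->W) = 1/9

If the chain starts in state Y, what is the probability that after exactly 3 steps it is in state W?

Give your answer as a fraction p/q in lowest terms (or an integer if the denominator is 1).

Answer: 52/243

Derivation:
Computing P^3 by repeated multiplication:
P^1 =
  X: [2/9, 2/9, 1/9, 4/9]
  Y: [1/3, 4/9, 1/9, 1/9]
  Z: [2/3, 1/9, 1/9, 1/9]
  W: [1/9, 1/9, 2/3, 1/9]
P^2 =
  X: [20/81, 17/81, 29/81, 5/27]
  Y: [25/81, 8/27, 14/81, 2/9]
  Z: [22/81, 2/9, 14/81, 1/3]
  W: [14/27, 13/81, 14/81, 4/27]
P^3 =
  X: [280/729, 152/729, 52/243, 47/243]
  Y: [224/729, 178/729, 19/81, 52/243]
  Z: [209/729, 157/729, 8/27, 49/243]
  W: [73/243, 2/9, 47/243, 23/81]

(P^3)[Y -> W] = 52/243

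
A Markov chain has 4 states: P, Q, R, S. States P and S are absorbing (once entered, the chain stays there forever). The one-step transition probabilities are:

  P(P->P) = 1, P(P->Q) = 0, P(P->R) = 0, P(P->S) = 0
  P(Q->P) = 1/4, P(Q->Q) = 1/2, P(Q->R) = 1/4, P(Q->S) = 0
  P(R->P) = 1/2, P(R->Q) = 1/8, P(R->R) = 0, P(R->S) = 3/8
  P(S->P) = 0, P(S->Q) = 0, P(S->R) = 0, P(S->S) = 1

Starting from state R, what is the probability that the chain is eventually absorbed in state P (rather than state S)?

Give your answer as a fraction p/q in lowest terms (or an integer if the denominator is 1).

Answer: 3/5

Derivation:
Let a_i = P(absorbed in P | start in state i).
Boundary conditions: a_P = 1, a_S = 0.
For each transient state i, a_i = sum_j P(i->j) * a_j:
  a_Q = 1/4*a_P + 1/2*a_Q + 1/4*a_R + 0*a_S
  a_R = 1/2*a_P + 1/8*a_Q + 0*a_R + 3/8*a_S

Substituting a_P = 1 and a_S = 0, rearrange to (I - Q) a = r where r[i] = P(i -> P):
  [1/2, -1/4] . (a_Q, a_R) = 1/4
  [-1/8, 1] . (a_Q, a_R) = 1/2

Solving yields:
  a_Q = 4/5
  a_R = 3/5

Starting state is R, so the absorption probability is a_R = 3/5.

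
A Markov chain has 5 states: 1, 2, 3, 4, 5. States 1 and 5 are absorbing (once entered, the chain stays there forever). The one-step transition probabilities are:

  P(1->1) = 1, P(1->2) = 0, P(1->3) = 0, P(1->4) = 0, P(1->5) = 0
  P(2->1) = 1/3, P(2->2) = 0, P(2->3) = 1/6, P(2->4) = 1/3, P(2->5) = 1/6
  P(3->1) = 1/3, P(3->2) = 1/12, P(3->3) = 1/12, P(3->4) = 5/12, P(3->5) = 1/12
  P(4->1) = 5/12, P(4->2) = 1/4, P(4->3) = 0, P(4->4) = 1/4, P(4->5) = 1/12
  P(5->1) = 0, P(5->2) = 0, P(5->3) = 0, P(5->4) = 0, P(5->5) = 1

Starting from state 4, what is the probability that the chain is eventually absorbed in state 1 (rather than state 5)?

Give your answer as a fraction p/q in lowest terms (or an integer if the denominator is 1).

Answer: 403/504

Derivation:
Let a_i = P(absorbed in 1 | start in state i).
Boundary conditions: a_1 = 1, a_5 = 0.
For each transient state i, a_i = sum_j P(i->j) * a_j:
  a_2 = 1/3*a_1 + 0*a_2 + 1/6*a_3 + 1/3*a_4 + 1/6*a_5
  a_3 = 1/3*a_1 + 1/12*a_2 + 1/12*a_3 + 5/12*a_4 + 1/12*a_5
  a_4 = 5/12*a_1 + 1/4*a_2 + 0*a_3 + 1/4*a_4 + 1/12*a_5

Substituting a_1 = 1 and a_5 = 0, rearrange to (I - Q) a = r where r[i] = P(i -> 1):
  [1, -1/6, -1/3] . (a_2, a_3, a_4) = 1/3
  [-1/12, 11/12, -5/12] . (a_2, a_3, a_4) = 1/3
  [-1/4, 0, 3/4] . (a_2, a_3, a_4) = 5/12

Solving yields:
  a_2 = 41/56
  a_3 = 50/63
  a_4 = 403/504

Starting state is 4, so the absorption probability is a_4 = 403/504.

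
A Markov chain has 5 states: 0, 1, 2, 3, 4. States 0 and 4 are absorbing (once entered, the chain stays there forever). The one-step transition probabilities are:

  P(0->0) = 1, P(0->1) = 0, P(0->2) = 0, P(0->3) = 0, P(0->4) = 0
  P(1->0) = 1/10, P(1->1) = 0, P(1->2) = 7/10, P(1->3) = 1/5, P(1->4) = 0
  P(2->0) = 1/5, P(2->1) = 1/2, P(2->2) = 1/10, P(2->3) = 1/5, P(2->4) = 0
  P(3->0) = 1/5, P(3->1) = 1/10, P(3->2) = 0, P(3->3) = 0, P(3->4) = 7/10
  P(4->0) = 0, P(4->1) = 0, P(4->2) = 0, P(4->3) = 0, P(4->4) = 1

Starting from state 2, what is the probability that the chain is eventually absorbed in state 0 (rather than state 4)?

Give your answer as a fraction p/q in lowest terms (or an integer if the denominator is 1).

Answer: 22/37

Derivation:
Let a_i = P(absorbed in 0 | start in state i).
Boundary conditions: a_0 = 1, a_4 = 0.
For each transient state i, a_i = sum_j P(i->j) * a_j:
  a_1 = 1/10*a_0 + 0*a_1 + 7/10*a_2 + 1/5*a_3 + 0*a_4
  a_2 = 1/5*a_0 + 1/2*a_1 + 1/10*a_2 + 1/5*a_3 + 0*a_4
  a_3 = 1/5*a_0 + 1/10*a_1 + 0*a_2 + 0*a_3 + 7/10*a_4

Substituting a_0 = 1 and a_4 = 0, rearrange to (I - Q) a = r where r[i] = P(i -> 0):
  [1, -7/10, -1/5] . (a_1, a_2, a_3) = 1/10
  [-1/2, 9/10, -1/5] . (a_1, a_2, a_3) = 1/5
  [-1/10, 0, 1] . (a_1, a_2, a_3) = 1/5

Solving yields:
  a_1 = 21/37
  a_2 = 22/37
  a_3 = 19/74

Starting state is 2, so the absorption probability is a_2 = 22/37.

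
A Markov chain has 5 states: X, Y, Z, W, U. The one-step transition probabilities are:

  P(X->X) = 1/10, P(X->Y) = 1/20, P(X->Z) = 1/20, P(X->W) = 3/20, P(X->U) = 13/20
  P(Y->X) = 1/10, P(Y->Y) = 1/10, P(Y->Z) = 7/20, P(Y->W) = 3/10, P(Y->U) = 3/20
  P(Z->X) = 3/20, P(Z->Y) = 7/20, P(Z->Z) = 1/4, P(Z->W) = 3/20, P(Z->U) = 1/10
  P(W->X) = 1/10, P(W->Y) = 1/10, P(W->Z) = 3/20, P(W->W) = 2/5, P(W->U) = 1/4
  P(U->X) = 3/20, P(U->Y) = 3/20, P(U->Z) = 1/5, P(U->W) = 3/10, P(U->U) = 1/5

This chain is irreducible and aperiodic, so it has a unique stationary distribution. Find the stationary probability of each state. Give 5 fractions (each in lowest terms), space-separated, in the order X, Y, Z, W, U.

The stationary distribution satisfies pi = pi * P, i.e.:
  pi_X = 1/10*pi_X + 1/10*pi_Y + 3/20*pi_Z + 1/10*pi_W + 3/20*pi_U
  pi_Y = 1/20*pi_X + 1/10*pi_Y + 7/20*pi_Z + 1/10*pi_W + 3/20*pi_U
  pi_Z = 1/20*pi_X + 7/20*pi_Y + 1/4*pi_Z + 3/20*pi_W + 1/5*pi_U
  pi_W = 3/20*pi_X + 3/10*pi_Y + 3/20*pi_Z + 2/5*pi_W + 3/10*pi_U
  pi_U = 13/20*pi_X + 3/20*pi_Y + 1/10*pi_Z + 1/4*pi_W + 1/5*pi_U
with normalization: pi_X + pi_Y + pi_Z + pi_W + pi_U = 1.

Using the first 4 balance equations plus normalization, the linear system A*pi = b is:
  [-9/10, 1/10, 3/20, 1/10, 3/20] . pi = 0
  [1/20, -9/10, 7/20, 1/10, 3/20] . pi = 0
  [1/20, 7/20, -3/4, 3/20, 1/5] . pi = 0
  [3/20, 3/10, 3/20, -3/5, 3/10] . pi = 0
  [1, 1, 1, 1, 1] . pi = 1

Solving yields:
  pi_X = 2910/23831
  pi_Y = 7447/47662
  pi_Z = 4795/23831
  pi_W = 13319/47662
  pi_U = 5743/23831

Verification (pi * P):
  2910/23831*1/10 + 7447/47662*1/10 + 4795/23831*3/20 + 13319/47662*1/10 + 5743/23831*3/20 = 2910/23831 = pi_X  (ok)
  2910/23831*1/20 + 7447/47662*1/10 + 4795/23831*7/20 + 13319/47662*1/10 + 5743/23831*3/20 = 7447/47662 = pi_Y  (ok)
  2910/23831*1/20 + 7447/47662*7/20 + 4795/23831*1/4 + 13319/47662*3/20 + 5743/23831*1/5 = 4795/23831 = pi_Z  (ok)
  2910/23831*3/20 + 7447/47662*3/10 + 4795/23831*3/20 + 13319/47662*2/5 + 5743/23831*3/10 = 13319/47662 = pi_W  (ok)
  2910/23831*13/20 + 7447/47662*3/20 + 4795/23831*1/10 + 13319/47662*1/4 + 5743/23831*1/5 = 5743/23831 = pi_U  (ok)

Answer: 2910/23831 7447/47662 4795/23831 13319/47662 5743/23831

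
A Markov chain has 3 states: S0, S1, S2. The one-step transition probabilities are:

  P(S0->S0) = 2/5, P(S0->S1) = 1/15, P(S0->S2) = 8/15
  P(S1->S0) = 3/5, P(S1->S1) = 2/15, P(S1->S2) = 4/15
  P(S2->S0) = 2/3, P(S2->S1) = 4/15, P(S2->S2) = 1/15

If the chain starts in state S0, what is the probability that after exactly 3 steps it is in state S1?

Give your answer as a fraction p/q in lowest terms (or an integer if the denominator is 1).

Computing P^3 by repeated multiplication:
P^1 =
  S0: [2/5, 1/15, 8/15]
  S1: [3/5, 2/15, 4/15]
  S2: [2/3, 4/15, 1/15]
P^2 =
  S0: [5/9, 8/45, 4/15]
  S1: [112/225, 29/225, 28/75]
  S2: [106/225, 22/225, 97/225]
P^3 =
  S0: [38/75, 89/675, 244/675]
  S1: [197/375, 506/3375, 1096/3375]
  S2: [1804/3375, 538/3375, 1033/3375]

(P^3)[S0 -> S1] = 89/675

Answer: 89/675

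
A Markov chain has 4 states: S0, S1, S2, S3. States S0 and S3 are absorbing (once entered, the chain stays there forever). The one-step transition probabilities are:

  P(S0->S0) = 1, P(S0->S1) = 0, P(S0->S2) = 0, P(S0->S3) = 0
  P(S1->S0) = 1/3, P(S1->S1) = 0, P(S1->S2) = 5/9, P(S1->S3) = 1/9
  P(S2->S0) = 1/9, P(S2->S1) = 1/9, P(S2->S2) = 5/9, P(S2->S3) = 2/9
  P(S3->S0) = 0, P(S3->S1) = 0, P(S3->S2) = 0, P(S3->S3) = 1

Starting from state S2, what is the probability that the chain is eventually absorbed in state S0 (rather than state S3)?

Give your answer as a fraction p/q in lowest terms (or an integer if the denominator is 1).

Answer: 12/31

Derivation:
Let a_i = P(absorbed in S0 | start in state i).
Boundary conditions: a_S0 = 1, a_S3 = 0.
For each transient state i, a_i = sum_j P(i->j) * a_j:
  a_S1 = 1/3*a_S0 + 0*a_S1 + 5/9*a_S2 + 1/9*a_S3
  a_S2 = 1/9*a_S0 + 1/9*a_S1 + 5/9*a_S2 + 2/9*a_S3

Substituting a_S0 = 1 and a_S3 = 0, rearrange to (I - Q) a = r where r[i] = P(i -> S0):
  [1, -5/9] . (a_S1, a_S2) = 1/3
  [-1/9, 4/9] . (a_S1, a_S2) = 1/9

Solving yields:
  a_S1 = 17/31
  a_S2 = 12/31

Starting state is S2, so the absorption probability is a_S2 = 12/31.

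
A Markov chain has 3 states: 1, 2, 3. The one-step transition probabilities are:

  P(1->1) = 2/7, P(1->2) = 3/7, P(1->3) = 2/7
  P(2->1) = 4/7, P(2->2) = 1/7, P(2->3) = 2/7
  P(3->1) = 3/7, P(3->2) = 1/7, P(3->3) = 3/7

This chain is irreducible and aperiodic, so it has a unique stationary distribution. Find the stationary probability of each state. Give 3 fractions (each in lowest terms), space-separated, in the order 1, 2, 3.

The stationary distribution satisfies pi = pi * P, i.e.:
  pi_1 = 2/7*pi_1 + 4/7*pi_2 + 3/7*pi_3
  pi_2 = 3/7*pi_1 + 1/7*pi_2 + 1/7*pi_3
  pi_3 = 2/7*pi_1 + 2/7*pi_2 + 3/7*pi_3
with normalization: pi_1 + pi_2 + pi_3 = 1.

Using the first 2 balance equations plus normalization, the linear system A*pi = b is:
  [-5/7, 4/7, 3/7] . pi = 0
  [3/7, -6/7, 1/7] . pi = 0
  [1, 1, 1] . pi = 1

Solving yields:
  pi_1 = 11/27
  pi_2 = 7/27
  pi_3 = 1/3

Verification (pi * P):
  11/27*2/7 + 7/27*4/7 + 1/3*3/7 = 11/27 = pi_1  (ok)
  11/27*3/7 + 7/27*1/7 + 1/3*1/7 = 7/27 = pi_2  (ok)
  11/27*2/7 + 7/27*2/7 + 1/3*3/7 = 1/3 = pi_3  (ok)

Answer: 11/27 7/27 1/3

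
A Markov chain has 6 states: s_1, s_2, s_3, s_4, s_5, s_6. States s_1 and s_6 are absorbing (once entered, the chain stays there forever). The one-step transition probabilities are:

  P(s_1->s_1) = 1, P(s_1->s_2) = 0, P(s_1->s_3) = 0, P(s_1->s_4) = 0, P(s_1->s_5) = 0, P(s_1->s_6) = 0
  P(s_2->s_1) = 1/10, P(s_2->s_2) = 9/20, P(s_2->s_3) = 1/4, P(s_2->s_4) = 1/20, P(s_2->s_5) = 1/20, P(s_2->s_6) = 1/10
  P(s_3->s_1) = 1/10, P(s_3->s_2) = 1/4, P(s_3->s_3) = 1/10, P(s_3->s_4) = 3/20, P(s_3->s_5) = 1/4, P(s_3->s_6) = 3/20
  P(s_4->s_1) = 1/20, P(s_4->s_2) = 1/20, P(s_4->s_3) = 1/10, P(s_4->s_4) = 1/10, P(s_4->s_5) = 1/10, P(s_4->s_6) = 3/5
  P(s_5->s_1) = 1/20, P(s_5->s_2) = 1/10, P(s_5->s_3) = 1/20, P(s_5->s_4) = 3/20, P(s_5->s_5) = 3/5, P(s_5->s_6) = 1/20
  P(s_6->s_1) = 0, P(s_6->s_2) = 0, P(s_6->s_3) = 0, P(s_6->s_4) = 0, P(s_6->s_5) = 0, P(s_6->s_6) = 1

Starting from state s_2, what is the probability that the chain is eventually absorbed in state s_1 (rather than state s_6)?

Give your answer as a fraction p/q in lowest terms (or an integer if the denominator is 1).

Answer: 7319/19671

Derivation:
Let a_i = P(absorbed in s_1 | start in state i).
Boundary conditions: a_s_1 = 1, a_s_6 = 0.
For each transient state i, a_i = sum_j P(i->j) * a_j:
  a_s_2 = 1/10*a_s_1 + 9/20*a_s_2 + 1/4*a_s_3 + 1/20*a_s_4 + 1/20*a_s_5 + 1/10*a_s_6
  a_s_3 = 1/10*a_s_1 + 1/4*a_s_2 + 1/10*a_s_3 + 3/20*a_s_4 + 1/4*a_s_5 + 3/20*a_s_6
  a_s_4 = 1/20*a_s_1 + 1/20*a_s_2 + 1/10*a_s_3 + 1/10*a_s_4 + 1/10*a_s_5 + 3/5*a_s_6
  a_s_5 = 1/20*a_s_1 + 1/10*a_s_2 + 1/20*a_s_3 + 3/20*a_s_4 + 3/5*a_s_5 + 1/20*a_s_6

Substituting a_s_1 = 1 and a_s_6 = 0, rearrange to (I - Q) a = r where r[i] = P(i -> s_1):
  [11/20, -1/4, -1/20, -1/20] . (a_s_2, a_s_3, a_s_4, a_s_5) = 1/10
  [-1/4, 9/10, -3/20, -1/4] . (a_s_2, a_s_3, a_s_4, a_s_5) = 1/10
  [-1/20, -1/10, 9/10, -1/10] . (a_s_2, a_s_3, a_s_4, a_s_5) = 1/20
  [-1/10, -1/20, -3/20, 2/5] . (a_s_2, a_s_3, a_s_4, a_s_5) = 1/20

Solving yields:
  a_s_2 = 7319/19671
  a_s_3 = 6418/19671
  a_s_4 = 2899/19671
  a_s_5 = 6178/19671

Starting state is s_2, so the absorption probability is a_s_2 = 7319/19671.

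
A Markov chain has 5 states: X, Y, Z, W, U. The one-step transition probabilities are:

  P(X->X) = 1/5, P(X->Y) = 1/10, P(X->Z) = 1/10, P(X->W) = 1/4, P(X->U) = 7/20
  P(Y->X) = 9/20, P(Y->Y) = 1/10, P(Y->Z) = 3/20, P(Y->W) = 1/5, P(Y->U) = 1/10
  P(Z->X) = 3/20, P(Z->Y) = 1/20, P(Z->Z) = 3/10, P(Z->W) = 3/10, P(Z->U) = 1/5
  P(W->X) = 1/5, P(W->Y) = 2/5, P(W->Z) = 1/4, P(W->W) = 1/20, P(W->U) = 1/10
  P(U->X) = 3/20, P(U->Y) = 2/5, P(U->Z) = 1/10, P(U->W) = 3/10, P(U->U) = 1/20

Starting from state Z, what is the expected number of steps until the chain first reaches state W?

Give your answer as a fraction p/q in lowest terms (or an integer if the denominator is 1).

Answer: 15100/4179

Derivation:
Let h_i = expected steps to first reach W from state i.
Boundary: h_W = 0.
First-step equations for the other states:
  h_X = 1 + 1/5*h_X + 1/10*h_Y + 1/10*h_Z + 1/4*h_W + 7/20*h_U
  h_Y = 1 + 9/20*h_X + 1/10*h_Y + 3/20*h_Z + 1/5*h_W + 1/10*h_U
  h_Z = 1 + 3/20*h_X + 1/20*h_Y + 3/10*h_Z + 3/10*h_W + 1/5*h_U
  h_U = 1 + 3/20*h_X + 2/5*h_Y + 1/10*h_Z + 3/10*h_W + 1/20*h_U

Substituting h_W = 0 and rearranging gives the linear system (I - Q) h = 1:
  [4/5, -1/10, -1/10, -7/20] . (h_X, h_Y, h_Z, h_U) = 1
  [-9/20, 9/10, -3/20, -1/10] . (h_X, h_Y, h_Z, h_U) = 1
  [-3/20, -1/20, 7/10, -1/5] . (h_X, h_Y, h_Z, h_U) = 1
  [-3/20, -2/5, -1/10, 19/20] . (h_X, h_Y, h_Z, h_U) = 1

Solving yields:
  h_X = 5360/1393
  h_Y = 2420/597
  h_Z = 15100/4179
  h_U = 5220/1393

Starting state is Z, so the expected hitting time is h_Z = 15100/4179.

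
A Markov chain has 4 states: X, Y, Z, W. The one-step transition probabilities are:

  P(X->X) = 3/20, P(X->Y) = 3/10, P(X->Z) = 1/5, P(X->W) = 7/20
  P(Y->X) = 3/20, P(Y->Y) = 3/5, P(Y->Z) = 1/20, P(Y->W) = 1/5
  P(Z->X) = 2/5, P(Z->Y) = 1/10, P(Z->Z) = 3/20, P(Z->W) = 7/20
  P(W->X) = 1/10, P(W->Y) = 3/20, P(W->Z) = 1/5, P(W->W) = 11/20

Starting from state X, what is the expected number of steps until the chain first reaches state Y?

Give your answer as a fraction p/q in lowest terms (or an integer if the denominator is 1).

Let h_i = expected steps to first reach Y from state i.
Boundary: h_Y = 0.
First-step equations for the other states:
  h_X = 1 + 3/20*h_X + 3/10*h_Y + 1/5*h_Z + 7/20*h_W
  h_Z = 1 + 2/5*h_X + 1/10*h_Y + 3/20*h_Z + 7/20*h_W
  h_W = 1 + 1/10*h_X + 3/20*h_Y + 1/5*h_Z + 11/20*h_W

Substituting h_Y = 0 and rearranging gives the linear system (I - Q) h = 1:
  [17/20, -1/5, -7/20] . (h_X, h_Z, h_W) = 1
  [-2/5, 17/20, -7/20] . (h_X, h_Z, h_W) = 1
  [-1/10, -1/5, 9/20] . (h_X, h_Z, h_W) = 1

Solving yields:
  h_X = 6720/1319
  h_Z = 8000/1319
  h_W = 7980/1319

Starting state is X, so the expected hitting time is h_X = 6720/1319.

Answer: 6720/1319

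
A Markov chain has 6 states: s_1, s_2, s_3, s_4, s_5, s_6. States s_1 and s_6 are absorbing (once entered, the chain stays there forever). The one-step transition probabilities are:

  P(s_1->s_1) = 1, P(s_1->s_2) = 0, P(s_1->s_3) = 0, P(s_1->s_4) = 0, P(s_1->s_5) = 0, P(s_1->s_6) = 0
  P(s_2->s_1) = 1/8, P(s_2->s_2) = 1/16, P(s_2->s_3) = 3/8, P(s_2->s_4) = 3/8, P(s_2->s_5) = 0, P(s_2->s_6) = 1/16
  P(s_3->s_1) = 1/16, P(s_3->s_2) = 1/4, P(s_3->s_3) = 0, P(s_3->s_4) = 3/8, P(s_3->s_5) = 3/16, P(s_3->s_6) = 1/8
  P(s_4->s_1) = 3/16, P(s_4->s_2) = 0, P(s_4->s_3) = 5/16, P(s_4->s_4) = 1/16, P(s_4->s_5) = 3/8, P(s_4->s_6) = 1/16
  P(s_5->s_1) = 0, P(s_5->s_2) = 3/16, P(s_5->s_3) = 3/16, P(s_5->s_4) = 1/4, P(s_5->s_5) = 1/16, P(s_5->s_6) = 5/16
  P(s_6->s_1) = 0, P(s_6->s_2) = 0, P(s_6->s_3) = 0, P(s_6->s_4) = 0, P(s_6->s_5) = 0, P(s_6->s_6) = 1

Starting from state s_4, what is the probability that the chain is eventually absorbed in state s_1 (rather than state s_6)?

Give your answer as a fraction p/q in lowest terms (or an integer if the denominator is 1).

Let a_i = P(absorbed in s_1 | start in state i).
Boundary conditions: a_s_1 = 1, a_s_6 = 0.
For each transient state i, a_i = sum_j P(i->j) * a_j:
  a_s_2 = 1/8*a_s_1 + 1/16*a_s_2 + 3/8*a_s_3 + 3/8*a_s_4 + 0*a_s_5 + 1/16*a_s_6
  a_s_3 = 1/16*a_s_1 + 1/4*a_s_2 + 0*a_s_3 + 3/8*a_s_4 + 3/16*a_s_5 + 1/8*a_s_6
  a_s_4 = 3/16*a_s_1 + 0*a_s_2 + 5/16*a_s_3 + 1/16*a_s_4 + 3/8*a_s_5 + 1/16*a_s_6
  a_s_5 = 0*a_s_1 + 3/16*a_s_2 + 3/16*a_s_3 + 1/4*a_s_4 + 1/16*a_s_5 + 5/16*a_s_6

Substituting a_s_1 = 1 and a_s_6 = 0, rearrange to (I - Q) a = r where r[i] = P(i -> s_1):
  [15/16, -3/8, -3/8, 0] . (a_s_2, a_s_3, a_s_4, a_s_5) = 1/8
  [-1/4, 1, -3/8, -3/16] . (a_s_2, a_s_3, a_s_4, a_s_5) = 1/16
  [0, -5/16, 15/16, -3/8] . (a_s_2, a_s_3, a_s_4, a_s_5) = 3/16
  [-3/16, -3/16, -1/4, 15/16] . (a_s_2, a_s_3, a_s_4, a_s_5) = 0

Solving yields:
  a_s_2 = 4228/8811
  a_s_3 = 3611/8811
  a_s_4 = 4022/8811
  a_s_5 = 89/297

Starting state is s_4, so the absorption probability is a_s_4 = 4022/8811.

Answer: 4022/8811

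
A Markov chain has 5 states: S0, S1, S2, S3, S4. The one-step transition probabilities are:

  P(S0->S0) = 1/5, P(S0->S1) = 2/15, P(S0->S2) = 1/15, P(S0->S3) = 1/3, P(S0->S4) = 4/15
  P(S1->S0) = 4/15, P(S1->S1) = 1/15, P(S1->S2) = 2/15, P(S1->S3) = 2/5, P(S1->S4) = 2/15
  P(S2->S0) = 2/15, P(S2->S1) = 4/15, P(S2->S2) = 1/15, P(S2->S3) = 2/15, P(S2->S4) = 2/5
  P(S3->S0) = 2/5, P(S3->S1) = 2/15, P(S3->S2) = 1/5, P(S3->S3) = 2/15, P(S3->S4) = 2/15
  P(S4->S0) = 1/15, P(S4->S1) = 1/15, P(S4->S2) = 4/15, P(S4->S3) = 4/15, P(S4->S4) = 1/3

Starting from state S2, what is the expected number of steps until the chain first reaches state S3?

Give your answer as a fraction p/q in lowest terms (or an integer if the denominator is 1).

Answer: 7290/1787

Derivation:
Let h_i = expected steps to first reach S3 from state i.
Boundary: h_S3 = 0.
First-step equations for the other states:
  h_S0 = 1 + 1/5*h_S0 + 2/15*h_S1 + 1/15*h_S2 + 1/3*h_S3 + 4/15*h_S4
  h_S1 = 1 + 4/15*h_S0 + 1/15*h_S1 + 2/15*h_S2 + 2/5*h_S3 + 2/15*h_S4
  h_S2 = 1 + 2/15*h_S0 + 4/15*h_S1 + 1/15*h_S2 + 2/15*h_S3 + 2/5*h_S4
  h_S4 = 1 + 1/15*h_S0 + 1/15*h_S1 + 4/15*h_S2 + 4/15*h_S3 + 1/3*h_S4

Substituting h_S3 = 0 and rearranging gives the linear system (I - Q) h = 1:
  [4/5, -2/15, -1/15, -4/15] . (h_S0, h_S1, h_S2, h_S4) = 1
  [-4/15, 14/15, -2/15, -2/15] . (h_S0, h_S1, h_S2, h_S4) = 1
  [-2/15, -4/15, 14/15, -2/5] . (h_S0, h_S1, h_S2, h_S4) = 1
  [-1/15, -1/15, -4/15, 2/3] . (h_S0, h_S1, h_S2, h_S4) = 1

Solving yields:
  h_S0 = 12075/3574
  h_S1 = 11295/3574
  h_S2 = 7290/1787
  h_S4 = 6765/1787

Starting state is S2, so the expected hitting time is h_S2 = 7290/1787.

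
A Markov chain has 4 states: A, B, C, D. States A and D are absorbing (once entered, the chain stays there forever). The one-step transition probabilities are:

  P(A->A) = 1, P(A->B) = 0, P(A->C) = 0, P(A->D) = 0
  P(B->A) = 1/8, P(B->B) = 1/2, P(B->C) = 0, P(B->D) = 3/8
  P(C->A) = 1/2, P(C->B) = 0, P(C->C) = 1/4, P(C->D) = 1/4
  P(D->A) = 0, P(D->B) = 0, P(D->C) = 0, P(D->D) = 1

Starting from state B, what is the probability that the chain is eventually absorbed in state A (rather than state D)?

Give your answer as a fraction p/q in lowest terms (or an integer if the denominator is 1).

Let a_i = P(absorbed in A | start in state i).
Boundary conditions: a_A = 1, a_D = 0.
For each transient state i, a_i = sum_j P(i->j) * a_j:
  a_B = 1/8*a_A + 1/2*a_B + 0*a_C + 3/8*a_D
  a_C = 1/2*a_A + 0*a_B + 1/4*a_C + 1/4*a_D

Substituting a_A = 1 and a_D = 0, rearrange to (I - Q) a = r where r[i] = P(i -> A):
  [1/2, 0] . (a_B, a_C) = 1/8
  [0, 3/4] . (a_B, a_C) = 1/2

Solving yields:
  a_B = 1/4
  a_C = 2/3

Starting state is B, so the absorption probability is a_B = 1/4.

Answer: 1/4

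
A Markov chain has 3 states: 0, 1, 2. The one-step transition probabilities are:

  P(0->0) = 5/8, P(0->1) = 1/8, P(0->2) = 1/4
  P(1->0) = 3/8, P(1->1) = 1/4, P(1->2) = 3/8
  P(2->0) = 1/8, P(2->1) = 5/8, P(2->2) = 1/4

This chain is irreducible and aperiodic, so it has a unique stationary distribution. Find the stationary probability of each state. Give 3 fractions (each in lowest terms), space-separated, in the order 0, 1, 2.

Answer: 21/52 4/13 15/52

Derivation:
The stationary distribution satisfies pi = pi * P, i.e.:
  pi_0 = 5/8*pi_0 + 3/8*pi_1 + 1/8*pi_2
  pi_1 = 1/8*pi_0 + 1/4*pi_1 + 5/8*pi_2
  pi_2 = 1/4*pi_0 + 3/8*pi_1 + 1/4*pi_2
with normalization: pi_0 + pi_1 + pi_2 = 1.

Using the first 2 balance equations plus normalization, the linear system A*pi = b is:
  [-3/8, 3/8, 1/8] . pi = 0
  [1/8, -3/4, 5/8] . pi = 0
  [1, 1, 1] . pi = 1

Solving yields:
  pi_0 = 21/52
  pi_1 = 4/13
  pi_2 = 15/52

Verification (pi * P):
  21/52*5/8 + 4/13*3/8 + 15/52*1/8 = 21/52 = pi_0  (ok)
  21/52*1/8 + 4/13*1/4 + 15/52*5/8 = 4/13 = pi_1  (ok)
  21/52*1/4 + 4/13*3/8 + 15/52*1/4 = 15/52 = pi_2  (ok)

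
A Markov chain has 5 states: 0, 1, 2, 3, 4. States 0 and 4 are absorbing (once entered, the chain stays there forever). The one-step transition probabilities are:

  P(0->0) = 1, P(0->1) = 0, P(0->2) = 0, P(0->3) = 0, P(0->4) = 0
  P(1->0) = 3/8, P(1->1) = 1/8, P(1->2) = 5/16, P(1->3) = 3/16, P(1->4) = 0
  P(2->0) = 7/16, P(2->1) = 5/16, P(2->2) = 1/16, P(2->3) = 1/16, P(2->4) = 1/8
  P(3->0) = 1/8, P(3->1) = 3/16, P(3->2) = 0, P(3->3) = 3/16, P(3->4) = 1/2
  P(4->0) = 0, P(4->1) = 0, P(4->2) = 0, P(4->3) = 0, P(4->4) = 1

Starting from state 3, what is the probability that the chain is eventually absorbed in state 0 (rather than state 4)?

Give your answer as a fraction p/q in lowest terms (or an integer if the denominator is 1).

Let a_i = P(absorbed in 0 | start in state i).
Boundary conditions: a_0 = 1, a_4 = 0.
For each transient state i, a_i = sum_j P(i->j) * a_j:
  a_1 = 3/8*a_0 + 1/8*a_1 + 5/16*a_2 + 3/16*a_3 + 0*a_4
  a_2 = 7/16*a_0 + 5/16*a_1 + 1/16*a_2 + 1/16*a_3 + 1/8*a_4
  a_3 = 1/8*a_0 + 3/16*a_1 + 0*a_2 + 3/16*a_3 + 1/2*a_4

Substituting a_0 = 1 and a_4 = 0, rearrange to (I - Q) a = r where r[i] = P(i -> 0):
  [7/8, -5/16, -3/16] . (a_1, a_2, a_3) = 3/8
  [-5/16, 15/16, -1/16] . (a_1, a_2, a_3) = 7/16
  [-3/16, 0, 13/16] . (a_1, a_2, a_3) = 1/8

Solving yields:
  a_1 = 345/451
  a_2 = 1677/2255
  a_3 = 149/451

Starting state is 3, so the absorption probability is a_3 = 149/451.

Answer: 149/451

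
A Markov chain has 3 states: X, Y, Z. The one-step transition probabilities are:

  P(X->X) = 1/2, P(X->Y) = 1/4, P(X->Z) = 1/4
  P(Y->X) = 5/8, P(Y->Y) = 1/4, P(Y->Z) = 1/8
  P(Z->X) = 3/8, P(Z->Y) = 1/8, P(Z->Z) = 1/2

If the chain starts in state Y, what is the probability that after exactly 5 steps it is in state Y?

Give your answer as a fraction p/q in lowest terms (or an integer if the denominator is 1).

Answer: 3495/16384

Derivation:
Computing P^5 by repeated multiplication:
P^1 =
  X: [1/2, 1/4, 1/4]
  Y: [5/8, 1/4, 1/8]
  Z: [3/8, 1/8, 1/2]
P^2 =
  X: [1/2, 7/32, 9/32]
  Y: [33/64, 15/64, 1/4]
  Z: [29/64, 3/16, 23/64]
P^3 =
  X: [63/128, 55/256, 75/256]
  Y: [255/512, 7/32, 145/512]
  Z: [245/512, 105/512, 81/256]
P^4 =
  X: [251/512, 437/2048, 607/2048]
  Y: [2015/4096, 879/4096, 601/2048]
  Z: [1991/4096, 431/2048, 1243/4096]
P^5 =
  X: [4011/8192, 3489/16384, 4873/16384]
  Y: [16061/32768, 3495/16384, 9717/32768]
  Z: [16003/32768, 6949/32768, 1227/4096]

(P^5)[Y -> Y] = 3495/16384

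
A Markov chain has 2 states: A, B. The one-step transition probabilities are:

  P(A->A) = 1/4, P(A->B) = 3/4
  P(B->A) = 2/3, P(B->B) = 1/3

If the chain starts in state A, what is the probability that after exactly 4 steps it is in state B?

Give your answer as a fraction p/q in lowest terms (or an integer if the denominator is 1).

Answer: 1183/2304

Derivation:
Computing P^4 by repeated multiplication:
P^1 =
  A: [1/4, 3/4]
  B: [2/3, 1/3]
P^2 =
  A: [9/16, 7/16]
  B: [7/18, 11/18]
P^3 =
  A: [83/192, 109/192]
  B: [109/216, 107/216]
P^4 =
  A: [1121/2304, 1183/2304]
  B: [1183/2592, 1409/2592]

(P^4)[A -> B] = 1183/2304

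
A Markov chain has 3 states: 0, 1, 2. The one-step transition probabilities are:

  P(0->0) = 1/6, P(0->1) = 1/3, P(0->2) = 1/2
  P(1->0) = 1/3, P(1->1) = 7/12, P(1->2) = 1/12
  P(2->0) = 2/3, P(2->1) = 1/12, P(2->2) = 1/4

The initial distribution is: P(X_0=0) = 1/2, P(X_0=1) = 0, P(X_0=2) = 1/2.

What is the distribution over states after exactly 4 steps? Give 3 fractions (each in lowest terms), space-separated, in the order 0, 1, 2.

Propagating the distribution step by step (d_{t+1} = d_t * P):
d_0 = (0=1/2, 1=0, 2=1/2)
  d_1[0] = 1/2*1/6 + 0*1/3 + 1/2*2/3 = 5/12
  d_1[1] = 1/2*1/3 + 0*7/12 + 1/2*1/12 = 5/24
  d_1[2] = 1/2*1/2 + 0*1/12 + 1/2*1/4 = 3/8
d_1 = (0=5/12, 1=5/24, 2=3/8)
  d_2[0] = 5/12*1/6 + 5/24*1/3 + 3/8*2/3 = 7/18
  d_2[1] = 5/12*1/3 + 5/24*7/12 + 3/8*1/12 = 7/24
  d_2[2] = 5/12*1/2 + 5/24*1/12 + 3/8*1/4 = 23/72
d_2 = (0=7/18, 1=7/24, 2=23/72)
  d_3[0] = 7/18*1/6 + 7/24*1/3 + 23/72*2/3 = 3/8
  d_3[1] = 7/18*1/3 + 7/24*7/12 + 23/72*1/12 = 47/144
  d_3[2] = 7/18*1/2 + 7/24*1/12 + 23/72*1/4 = 43/144
d_3 = (0=3/8, 1=47/144, 2=43/144)
  d_4[0] = 3/8*1/6 + 47/144*1/3 + 43/144*2/3 = 10/27
  d_4[1] = 3/8*1/3 + 47/144*7/12 + 43/144*1/12 = 49/144
  d_4[2] = 3/8*1/2 + 47/144*1/12 + 43/144*1/4 = 125/432
d_4 = (0=10/27, 1=49/144, 2=125/432)

Answer: 10/27 49/144 125/432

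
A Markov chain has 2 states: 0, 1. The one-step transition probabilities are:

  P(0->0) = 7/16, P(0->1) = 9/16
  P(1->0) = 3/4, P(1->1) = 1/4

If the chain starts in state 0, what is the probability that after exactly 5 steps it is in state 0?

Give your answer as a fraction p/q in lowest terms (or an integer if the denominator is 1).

Computing P^5 by repeated multiplication:
P^1 =
  0: [7/16, 9/16]
  1: [3/4, 1/4]
P^2 =
  0: [157/256, 99/256]
  1: [33/64, 31/64]
P^3 =
  0: [2287/4096, 1809/4096]
  1: [603/1024, 421/1024]
P^4 =
  0: [37717/65536, 27819/65536]
  1: [9273/16384, 7111/16384]
P^5 =
  0: [597847/1048576, 450729/1048576]
  1: [150243/262144, 111901/262144]

(P^5)[0 -> 0] = 597847/1048576

Answer: 597847/1048576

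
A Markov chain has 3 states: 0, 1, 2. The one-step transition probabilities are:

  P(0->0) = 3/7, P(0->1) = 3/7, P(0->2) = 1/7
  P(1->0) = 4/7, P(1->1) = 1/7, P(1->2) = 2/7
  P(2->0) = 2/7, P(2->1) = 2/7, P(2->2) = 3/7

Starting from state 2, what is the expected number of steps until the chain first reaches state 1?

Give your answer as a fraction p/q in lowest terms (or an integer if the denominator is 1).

Let h_i = expected steps to first reach 1 from state i.
Boundary: h_1 = 0.
First-step equations for the other states:
  h_0 = 1 + 3/7*h_0 + 3/7*h_1 + 1/7*h_2
  h_2 = 1 + 2/7*h_0 + 2/7*h_1 + 3/7*h_2

Substituting h_1 = 0 and rearranging gives the linear system (I - Q) h = 1:
  [4/7, -1/7] . (h_0, h_2) = 1
  [-2/7, 4/7] . (h_0, h_2) = 1

Solving yields:
  h_0 = 5/2
  h_2 = 3

Starting state is 2, so the expected hitting time is h_2 = 3.

Answer: 3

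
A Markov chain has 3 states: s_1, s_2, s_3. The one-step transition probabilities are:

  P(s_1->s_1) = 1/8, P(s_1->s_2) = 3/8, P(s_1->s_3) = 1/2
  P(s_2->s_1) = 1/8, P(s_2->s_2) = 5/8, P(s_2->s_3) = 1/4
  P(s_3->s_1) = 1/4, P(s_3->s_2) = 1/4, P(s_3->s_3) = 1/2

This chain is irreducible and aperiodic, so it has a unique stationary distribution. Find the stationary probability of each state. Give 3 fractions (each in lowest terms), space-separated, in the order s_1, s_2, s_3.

The stationary distribution satisfies pi = pi * P, i.e.:
  pi_s_1 = 1/8*pi_s_1 + 1/8*pi_s_2 + 1/4*pi_s_3
  pi_s_2 = 3/8*pi_s_1 + 5/8*pi_s_2 + 1/4*pi_s_3
  pi_s_3 = 1/2*pi_s_1 + 1/4*pi_s_2 + 1/2*pi_s_3
with normalization: pi_s_1 + pi_s_2 + pi_s_3 = 1.

Using the first 2 balance equations plus normalization, the linear system A*pi = b is:
  [-7/8, 1/8, 1/4] . pi = 0
  [3/8, -3/8, 1/4] . pi = 0
  [1, 1, 1] . pi = 1

Solving yields:
  pi_s_1 = 4/23
  pi_s_2 = 10/23
  pi_s_3 = 9/23

Verification (pi * P):
  4/23*1/8 + 10/23*1/8 + 9/23*1/4 = 4/23 = pi_s_1  (ok)
  4/23*3/8 + 10/23*5/8 + 9/23*1/4 = 10/23 = pi_s_2  (ok)
  4/23*1/2 + 10/23*1/4 + 9/23*1/2 = 9/23 = pi_s_3  (ok)

Answer: 4/23 10/23 9/23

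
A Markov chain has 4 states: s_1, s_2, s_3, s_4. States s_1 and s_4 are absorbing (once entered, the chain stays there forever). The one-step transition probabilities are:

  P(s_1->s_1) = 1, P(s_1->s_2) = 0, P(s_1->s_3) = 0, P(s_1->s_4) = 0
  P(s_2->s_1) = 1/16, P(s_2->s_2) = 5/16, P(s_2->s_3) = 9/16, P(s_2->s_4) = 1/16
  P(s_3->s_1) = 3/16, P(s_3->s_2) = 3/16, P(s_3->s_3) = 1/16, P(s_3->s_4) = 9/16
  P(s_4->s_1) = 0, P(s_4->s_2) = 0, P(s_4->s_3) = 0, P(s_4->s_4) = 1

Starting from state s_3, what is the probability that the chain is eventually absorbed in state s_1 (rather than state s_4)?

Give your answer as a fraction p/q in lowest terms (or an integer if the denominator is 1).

Let a_i = P(absorbed in s_1 | start in state i).
Boundary conditions: a_s_1 = 1, a_s_4 = 0.
For each transient state i, a_i = sum_j P(i->j) * a_j:
  a_s_2 = 1/16*a_s_1 + 5/16*a_s_2 + 9/16*a_s_3 + 1/16*a_s_4
  a_s_3 = 3/16*a_s_1 + 3/16*a_s_2 + 1/16*a_s_3 + 9/16*a_s_4

Substituting a_s_1 = 1 and a_s_4 = 0, rearrange to (I - Q) a = r where r[i] = P(i -> s_1):
  [11/16, -9/16] . (a_s_2, a_s_3) = 1/16
  [-3/16, 15/16] . (a_s_2, a_s_3) = 3/16

Solving yields:
  a_s_2 = 7/23
  a_s_3 = 6/23

Starting state is s_3, so the absorption probability is a_s_3 = 6/23.

Answer: 6/23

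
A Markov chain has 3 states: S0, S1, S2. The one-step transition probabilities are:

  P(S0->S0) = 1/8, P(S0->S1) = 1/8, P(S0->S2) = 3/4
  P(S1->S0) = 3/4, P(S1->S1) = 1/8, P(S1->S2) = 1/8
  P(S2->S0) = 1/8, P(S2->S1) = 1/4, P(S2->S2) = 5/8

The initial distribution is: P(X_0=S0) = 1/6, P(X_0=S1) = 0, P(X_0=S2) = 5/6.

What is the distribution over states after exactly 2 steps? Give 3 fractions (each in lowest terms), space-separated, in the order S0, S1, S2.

Propagating the distribution step by step (d_{t+1} = d_t * P):
d_0 = (S0=1/6, S1=0, S2=5/6)
  d_1[S0] = 1/6*1/8 + 0*3/4 + 5/6*1/8 = 1/8
  d_1[S1] = 1/6*1/8 + 0*1/8 + 5/6*1/4 = 11/48
  d_1[S2] = 1/6*3/4 + 0*1/8 + 5/6*5/8 = 31/48
d_1 = (S0=1/8, S1=11/48, S2=31/48)
  d_2[S0] = 1/8*1/8 + 11/48*3/4 + 31/48*1/8 = 103/384
  d_2[S1] = 1/8*1/8 + 11/48*1/8 + 31/48*1/4 = 79/384
  d_2[S2] = 1/8*3/4 + 11/48*1/8 + 31/48*5/8 = 101/192
d_2 = (S0=103/384, S1=79/384, S2=101/192)

Answer: 103/384 79/384 101/192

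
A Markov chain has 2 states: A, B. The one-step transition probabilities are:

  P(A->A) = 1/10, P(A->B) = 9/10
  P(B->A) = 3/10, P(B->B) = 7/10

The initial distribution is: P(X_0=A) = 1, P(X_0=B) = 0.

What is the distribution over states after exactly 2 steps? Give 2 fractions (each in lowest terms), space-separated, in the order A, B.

Propagating the distribution step by step (d_{t+1} = d_t * P):
d_0 = (A=1, B=0)
  d_1[A] = 1*1/10 + 0*3/10 = 1/10
  d_1[B] = 1*9/10 + 0*7/10 = 9/10
d_1 = (A=1/10, B=9/10)
  d_2[A] = 1/10*1/10 + 9/10*3/10 = 7/25
  d_2[B] = 1/10*9/10 + 9/10*7/10 = 18/25
d_2 = (A=7/25, B=18/25)

Answer: 7/25 18/25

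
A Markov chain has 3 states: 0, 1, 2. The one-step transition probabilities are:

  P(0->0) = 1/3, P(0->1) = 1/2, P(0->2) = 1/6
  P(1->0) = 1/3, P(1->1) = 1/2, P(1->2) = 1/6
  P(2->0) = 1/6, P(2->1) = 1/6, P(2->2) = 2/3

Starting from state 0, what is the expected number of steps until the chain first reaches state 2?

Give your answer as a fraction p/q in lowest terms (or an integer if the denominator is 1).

Answer: 6

Derivation:
Let h_i = expected steps to first reach 2 from state i.
Boundary: h_2 = 0.
First-step equations for the other states:
  h_0 = 1 + 1/3*h_0 + 1/2*h_1 + 1/6*h_2
  h_1 = 1 + 1/3*h_0 + 1/2*h_1 + 1/6*h_2

Substituting h_2 = 0 and rearranging gives the linear system (I - Q) h = 1:
  [2/3, -1/2] . (h_0, h_1) = 1
  [-1/3, 1/2] . (h_0, h_1) = 1

Solving yields:
  h_0 = 6
  h_1 = 6

Starting state is 0, so the expected hitting time is h_0 = 6.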